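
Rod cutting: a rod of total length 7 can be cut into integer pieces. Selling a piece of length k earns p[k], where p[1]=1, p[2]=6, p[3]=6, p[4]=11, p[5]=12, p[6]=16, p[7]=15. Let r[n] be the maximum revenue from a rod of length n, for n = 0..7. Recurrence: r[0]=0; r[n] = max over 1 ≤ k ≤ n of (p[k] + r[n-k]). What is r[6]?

18

   n    0    1    2    3    4    5    6    7
r[n]    0    1    6    7   12   13   18   19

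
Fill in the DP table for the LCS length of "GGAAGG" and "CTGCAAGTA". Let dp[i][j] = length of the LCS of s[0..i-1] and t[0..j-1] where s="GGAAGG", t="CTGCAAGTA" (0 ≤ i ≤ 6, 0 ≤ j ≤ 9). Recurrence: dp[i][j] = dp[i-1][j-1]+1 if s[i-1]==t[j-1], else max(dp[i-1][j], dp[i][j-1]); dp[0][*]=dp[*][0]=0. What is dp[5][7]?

4

   ''  C  T  G  C  A  A  G  T  A
''  0  0  0  0  0  0  0  0  0  0
 G  0  0  0  1  1  1  1  1  1  1
 G  0  0  0  1  1  1  1  2  2  2
 A  0  0  0  1  1  2  2  2  2  3
 A  0  0  0  1  1  2  3  3  3  3
 G  0  0  0  1  1  2  3  4  4  4
 G  0  0  0  1  1  2  3  4  4  4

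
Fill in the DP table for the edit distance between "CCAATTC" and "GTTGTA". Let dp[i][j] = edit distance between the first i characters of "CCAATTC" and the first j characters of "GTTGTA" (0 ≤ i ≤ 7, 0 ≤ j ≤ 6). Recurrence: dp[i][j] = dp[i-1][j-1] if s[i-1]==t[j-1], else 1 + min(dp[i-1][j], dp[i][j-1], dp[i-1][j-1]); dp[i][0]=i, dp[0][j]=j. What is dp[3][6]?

5

   ''  G  T  T  G  T  A
''  0  1  2  3  4  5  6
 C  1  1  2  3  4  5  6
 C  2  2  2  3  4  5  6
 A  3  3  3  3  4  5  5
 A  4  4  4  4  4  5  5
 T  5  5  4  4  5  4  5
 T  6  6  5  4  5  5  5
 C  7  7  6  5  5  6  6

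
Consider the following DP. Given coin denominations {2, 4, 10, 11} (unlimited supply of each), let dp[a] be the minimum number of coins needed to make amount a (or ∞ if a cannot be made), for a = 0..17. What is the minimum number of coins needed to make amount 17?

3

 a  0  1  2  3  4  5  6  7  8  9 10 11 12 13 14 15 16 17
dp  0  -  1  -  1  -  2  -  2  -  1  1  2  2  2  2  3  3
(- denotes ∞ / unreachable)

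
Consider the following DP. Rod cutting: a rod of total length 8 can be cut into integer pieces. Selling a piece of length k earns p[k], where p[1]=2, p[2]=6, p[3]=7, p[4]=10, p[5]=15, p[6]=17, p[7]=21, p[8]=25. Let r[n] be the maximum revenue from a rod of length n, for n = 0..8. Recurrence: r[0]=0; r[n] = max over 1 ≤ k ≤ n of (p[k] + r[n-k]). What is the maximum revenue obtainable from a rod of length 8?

   n    0    1    2    3    4    5    6    7    8
r[n]    0    2    6    8   12   15   18   21   25

25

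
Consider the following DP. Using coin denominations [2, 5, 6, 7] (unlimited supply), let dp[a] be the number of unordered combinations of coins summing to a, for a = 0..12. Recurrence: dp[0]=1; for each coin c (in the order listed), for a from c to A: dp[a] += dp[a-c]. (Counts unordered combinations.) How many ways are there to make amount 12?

after  coin     0     1     2     3     4     5     6     7     8     9    10    11    12
          2     1     0     1     0     1     0     1     0     1     0     1     0     1
          5     1     0     1     0     1     1     1     1     1     1     2     1     2
          6     1     0     1     0     1     1     2     1     2     1     3     2     4
          7     1     0     1     0     1     1     2     2     2     2     3     3     5

5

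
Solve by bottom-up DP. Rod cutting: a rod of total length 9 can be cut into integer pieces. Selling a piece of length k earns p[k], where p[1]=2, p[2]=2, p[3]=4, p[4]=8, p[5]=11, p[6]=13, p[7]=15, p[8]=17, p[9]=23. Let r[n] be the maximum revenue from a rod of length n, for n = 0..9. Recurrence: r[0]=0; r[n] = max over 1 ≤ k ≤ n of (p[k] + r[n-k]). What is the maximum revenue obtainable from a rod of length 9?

23

   n    0    1    2    3    4    5    6    7    8    9
r[n]    0    2    4    6    8   11   13   15   17   23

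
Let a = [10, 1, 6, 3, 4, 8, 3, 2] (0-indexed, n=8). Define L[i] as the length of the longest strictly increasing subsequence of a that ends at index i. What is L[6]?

2

   i    0    1    2    3    4    5    6    7
a[i]   10    1    6    3    4    8    3    2
L[i]    1    1    2    2    3    4    2    2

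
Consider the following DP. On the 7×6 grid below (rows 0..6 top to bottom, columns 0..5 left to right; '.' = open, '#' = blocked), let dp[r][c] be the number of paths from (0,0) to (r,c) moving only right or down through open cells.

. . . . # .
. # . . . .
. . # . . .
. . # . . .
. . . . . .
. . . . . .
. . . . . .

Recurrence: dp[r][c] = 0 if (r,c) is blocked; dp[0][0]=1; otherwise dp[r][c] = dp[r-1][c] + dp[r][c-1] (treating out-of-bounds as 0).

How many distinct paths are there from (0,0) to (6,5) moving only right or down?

r\c   0   1   2   3   4   5
  0   1   1   1   1   0   0
  1   1   0   1   2   2   2
  2   1   1   0   2   4   6
  3   1   2   0   2   6  12
  4   1   3   3   5  11  23
  5   1   4   7  12  23  46
  6   1   5  12  24  47  93

93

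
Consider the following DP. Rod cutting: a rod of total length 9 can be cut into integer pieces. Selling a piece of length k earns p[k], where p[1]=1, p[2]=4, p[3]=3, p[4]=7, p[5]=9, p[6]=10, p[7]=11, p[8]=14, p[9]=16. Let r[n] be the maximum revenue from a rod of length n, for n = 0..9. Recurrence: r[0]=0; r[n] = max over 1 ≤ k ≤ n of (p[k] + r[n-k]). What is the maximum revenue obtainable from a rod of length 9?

17

   n    0    1    2    3    4    5    6    7    8    9
r[n]    0    1    4    5    8    9   12   13   16   17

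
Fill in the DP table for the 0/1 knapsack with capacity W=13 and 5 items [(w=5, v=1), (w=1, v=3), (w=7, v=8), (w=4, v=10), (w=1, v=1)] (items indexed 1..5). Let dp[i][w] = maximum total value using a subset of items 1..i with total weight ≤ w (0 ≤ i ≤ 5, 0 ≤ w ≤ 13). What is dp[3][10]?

11

i\w   0   1   2   3   4   5   6   7   8   9  10  11  12  13
  0   0   0   0   0   0   0   0   0   0   0   0   0   0   0
  1   0   0   0   0   0   1   1   1   1   1   1   1   1   1
  2   0   3   3   3   3   3   4   4   4   4   4   4   4   4
  3   0   3   3   3   3   3   4   8  11  11  11  11  11  12
  4   0   3   3   3  10  13  13  13  13  13  14  18  21  21
  5   0   3   4   4  10  13  14  14  14  14  14  18  21  22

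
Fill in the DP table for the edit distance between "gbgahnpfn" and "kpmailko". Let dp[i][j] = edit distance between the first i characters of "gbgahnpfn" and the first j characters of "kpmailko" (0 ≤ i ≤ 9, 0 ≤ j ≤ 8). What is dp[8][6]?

7

   ''  k  p  m  a  i  l  k  o
''  0  1  2  3  4  5  6  7  8
 g  1  1  2  3  4  5  6  7  8
 b  2  2  2  3  4  5  6  7  8
 g  3  3  3  3  4  5  6  7  8
 a  4  4  4  4  3  4  5  6  7
 h  5  5  5  5  4  4  5  6  7
 n  6  6  6  6  5  5  5  6  7
 p  7  7  6  7  6  6  6  6  7
 f  8  8  7  7  7  7  7  7  7
 n  9  9  8  8  8  8  8  8  8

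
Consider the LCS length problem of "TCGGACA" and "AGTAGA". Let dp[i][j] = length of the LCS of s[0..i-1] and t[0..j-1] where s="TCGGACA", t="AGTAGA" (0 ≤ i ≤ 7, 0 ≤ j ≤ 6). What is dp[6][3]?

1

   ''  A  G  T  A  G  A
''  0  0  0  0  0  0  0
 T  0  0  0  1  1  1  1
 C  0  0  0  1  1  1  1
 G  0  0  1  1  1  2  2
 G  0  0  1  1  1  2  2
 A  0  1  1  1  2  2  3
 C  0  1  1  1  2  2  3
 A  0  1  1  1  2  2  3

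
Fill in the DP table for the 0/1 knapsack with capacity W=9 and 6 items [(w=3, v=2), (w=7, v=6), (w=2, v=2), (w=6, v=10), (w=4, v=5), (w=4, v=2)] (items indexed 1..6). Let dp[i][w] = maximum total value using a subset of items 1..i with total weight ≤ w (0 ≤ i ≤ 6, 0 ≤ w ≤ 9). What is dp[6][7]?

i\w   0   1   2   3   4   5   6   7   8   9
  0   0   0   0   0   0   0   0   0   0   0
  1   0   0   0   2   2   2   2   2   2   2
  2   0   0   0   2   2   2   2   6   6   6
  3   0   0   2   2   2   4   4   6   6   8
  4   0   0   2   2   2   4  10  10  12  12
  5   0   0   2   2   5   5  10  10  12  12
  6   0   0   2   2   5   5  10  10  12  12

10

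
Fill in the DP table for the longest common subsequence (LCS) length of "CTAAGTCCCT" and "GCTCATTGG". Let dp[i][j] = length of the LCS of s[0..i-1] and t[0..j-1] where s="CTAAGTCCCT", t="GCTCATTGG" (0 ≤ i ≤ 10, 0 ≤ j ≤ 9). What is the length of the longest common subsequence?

5

   ''  G  C  T  C  A  T  T  G  G
''  0  0  0  0  0  0  0  0  0  0
 C  0  0  1  1  1  1  1  1  1  1
 T  0  0  1  2  2  2  2  2  2  2
 A  0  0  1  2  2  3  3  3  3  3
 A  0  0  1  2  2  3  3  3  3  3
 G  0  1  1  2  2  3  3  3  4  4
 T  0  1  1  2  2  3  4  4  4  4
 C  0  1  2  2  3  3  4  4  4  4
 C  0  1  2  2  3  3  4  4  4  4
 C  0  1  2  2  3  3  4  4  4  4
 T  0  1  2  3  3  3  4  5  5  5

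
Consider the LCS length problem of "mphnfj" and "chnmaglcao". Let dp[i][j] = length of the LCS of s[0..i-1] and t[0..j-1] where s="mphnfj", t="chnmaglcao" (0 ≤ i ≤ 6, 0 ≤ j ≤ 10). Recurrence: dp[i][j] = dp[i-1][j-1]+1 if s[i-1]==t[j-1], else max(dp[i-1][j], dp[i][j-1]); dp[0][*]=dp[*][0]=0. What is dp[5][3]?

   ''  c  h  n  m  a  g  l  c  a  o
''  0  0  0  0  0  0  0  0  0  0  0
 m  0  0  0  0  1  1  1  1  1  1  1
 p  0  0  0  0  1  1  1  1  1  1  1
 h  0  0  1  1  1  1  1  1  1  1  1
 n  0  0  1  2  2  2  2  2  2  2  2
 f  0  0  1  2  2  2  2  2  2  2  2
 j  0  0  1  2  2  2  2  2  2  2  2

2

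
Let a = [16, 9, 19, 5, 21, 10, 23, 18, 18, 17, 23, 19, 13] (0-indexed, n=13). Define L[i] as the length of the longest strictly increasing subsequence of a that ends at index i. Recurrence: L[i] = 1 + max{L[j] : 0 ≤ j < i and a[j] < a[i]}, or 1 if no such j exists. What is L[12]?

   i    0    1    2    3    4    5    6    7    8    9   10   11   12
a[i]   16    9   19    5   21   10   23   18   18   17   23   19   13
L[i]    1    1    2    1    3    2    4    3    3    3    4    4    3

3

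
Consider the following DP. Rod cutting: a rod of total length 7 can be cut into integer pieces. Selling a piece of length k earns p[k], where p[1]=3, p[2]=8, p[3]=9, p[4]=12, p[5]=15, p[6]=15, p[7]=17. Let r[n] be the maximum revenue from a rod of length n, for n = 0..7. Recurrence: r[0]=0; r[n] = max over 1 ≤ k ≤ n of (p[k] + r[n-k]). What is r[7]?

27

   n    0    1    2    3    4    5    6    7
r[n]    0    3    8   11   16   19   24   27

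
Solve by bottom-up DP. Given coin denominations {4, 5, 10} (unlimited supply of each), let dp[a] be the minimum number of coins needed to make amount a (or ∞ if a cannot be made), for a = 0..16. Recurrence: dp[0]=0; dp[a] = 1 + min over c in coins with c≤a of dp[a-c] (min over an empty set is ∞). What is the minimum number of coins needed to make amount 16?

4

 a  0  1  2  3  4  5  6  7  8  9 10 11 12 13 14 15 16
dp  0  -  -  -  1  1  -  -  2  2  1  -  3  3  2  2  4
(- denotes ∞ / unreachable)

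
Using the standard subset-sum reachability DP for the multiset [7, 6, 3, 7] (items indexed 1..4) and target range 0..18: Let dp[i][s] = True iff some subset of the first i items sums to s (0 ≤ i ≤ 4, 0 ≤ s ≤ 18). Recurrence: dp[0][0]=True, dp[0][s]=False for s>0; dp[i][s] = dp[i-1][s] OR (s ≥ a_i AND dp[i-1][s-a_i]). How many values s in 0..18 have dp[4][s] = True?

i\s   0   1   2   3   4   5   6   7   8   9  10  11  12  13  14  15  16  17  18
  0   T   F   F   F   F   F   F   F   F   F   F   F   F   F   F   F   F   F   F
  1   T   F   F   F   F   F   F   T   F   F   F   F   F   F   F   F   F   F   F
  2   T   F   F   F   F   F   T   T   F   F   F   F   F   T   F   F   F   F   F
  3   T   F   F   T   F   F   T   T   F   T   T   F   F   T   F   F   T   F   F
  4   T   F   F   T   F   F   T   T   F   T   T   F   F   T   T   F   T   T   F

10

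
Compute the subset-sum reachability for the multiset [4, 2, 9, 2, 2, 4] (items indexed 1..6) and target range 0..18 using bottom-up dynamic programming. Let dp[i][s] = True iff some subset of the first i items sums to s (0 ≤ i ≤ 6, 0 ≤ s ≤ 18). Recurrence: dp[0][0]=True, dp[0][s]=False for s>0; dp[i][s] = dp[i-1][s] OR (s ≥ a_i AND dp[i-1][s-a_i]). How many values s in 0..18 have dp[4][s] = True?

10

i\s   0   1   2   3   4   5   6   7   8   9  10  11  12  13  14  15  16  17  18
  0   T   F   F   F   F   F   F   F   F   F   F   F   F   F   F   F   F   F   F
  1   T   F   F   F   T   F   F   F   F   F   F   F   F   F   F   F   F   F   F
  2   T   F   T   F   T   F   T   F   F   F   F   F   F   F   F   F   F   F   F
  3   T   F   T   F   T   F   T   F   F   T   F   T   F   T   F   T   F   F   F
  4   T   F   T   F   T   F   T   F   T   T   F   T   F   T   F   T   F   T   F
  5   T   F   T   F   T   F   T   F   T   T   T   T   F   T   F   T   F   T   F
  6   T   F   T   F   T   F   T   F   T   T   T   T   T   T   T   T   F   T   F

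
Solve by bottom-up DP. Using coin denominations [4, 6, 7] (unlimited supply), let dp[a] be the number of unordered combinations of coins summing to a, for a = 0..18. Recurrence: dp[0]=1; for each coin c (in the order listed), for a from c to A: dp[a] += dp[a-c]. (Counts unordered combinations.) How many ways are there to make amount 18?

3

after  coin     0     1     2     3     4     5     6     7     8     9    10    11    12    13    14    15    16    17    18
          4     1     0     0     0     1     0     0     0     1     0     0     0     1     0     0     0     1     0     0
          6     1     0     0     0     1     0     1     0     1     0     1     0     2     0     1     0     2     0     2
          7     1     0     0     0     1     0     1     1     1     0     1     1     2     1     2     1     2     1     3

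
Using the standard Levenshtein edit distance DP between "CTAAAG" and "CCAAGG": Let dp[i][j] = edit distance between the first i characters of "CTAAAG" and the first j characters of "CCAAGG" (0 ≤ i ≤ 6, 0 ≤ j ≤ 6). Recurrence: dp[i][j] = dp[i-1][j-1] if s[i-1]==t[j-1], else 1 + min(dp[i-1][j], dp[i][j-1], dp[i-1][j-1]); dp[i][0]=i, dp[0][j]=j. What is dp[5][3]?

   ''  C  C  A  A  G  G
''  0  1  2  3  4  5  6
 C  1  0  1  2  3  4  5
 T  2  1  1  2  3  4  5
 A  3  2  2  1  2  3  4
 A  4  3  3  2  1  2  3
 A  5  4  4  3  2  2  3
 G  6  5  5  4  3  2  2

3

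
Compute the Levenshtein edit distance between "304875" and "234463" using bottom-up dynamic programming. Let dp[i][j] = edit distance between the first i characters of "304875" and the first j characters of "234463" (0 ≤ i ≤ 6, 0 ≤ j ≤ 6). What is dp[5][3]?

4

   ''  2  3  4  4  6  3
''  0  1  2  3  4  5  6
 3  1  1  1  2  3  4  5
 0  2  2  2  2  3  4  5
 4  3  3  3  2  2  3  4
 8  4  4  4  3  3  3  4
 7  5  5  5  4  4  4  4
 5  6  6  6  5  5  5  5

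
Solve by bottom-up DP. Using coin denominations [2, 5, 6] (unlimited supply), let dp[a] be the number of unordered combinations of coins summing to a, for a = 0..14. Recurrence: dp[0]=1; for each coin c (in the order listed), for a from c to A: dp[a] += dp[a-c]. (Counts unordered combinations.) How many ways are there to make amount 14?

after  coin     0     1     2     3     4     5     6     7     8     9    10    11    12    13    14
          2     1     0     1     0     1     0     1     0     1     0     1     0     1     0     1
          5     1     0     1     0     1     1     1     1     1     1     2     1     2     1     2
          6     1     0     1     0     1     1     2     1     2     1     3     2     4     2     4

4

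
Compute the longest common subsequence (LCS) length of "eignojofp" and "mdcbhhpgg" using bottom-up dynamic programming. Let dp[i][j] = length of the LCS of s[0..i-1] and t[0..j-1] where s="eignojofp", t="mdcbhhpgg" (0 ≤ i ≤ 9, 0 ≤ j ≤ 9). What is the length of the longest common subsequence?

   ''  m  d  c  b  h  h  p  g  g
''  0  0  0  0  0  0  0  0  0  0
 e  0  0  0  0  0  0  0  0  0  0
 i  0  0  0  0  0  0  0  0  0  0
 g  0  0  0  0  0  0  0  0  1  1
 n  0  0  0  0  0  0  0  0  1  1
 o  0  0  0  0  0  0  0  0  1  1
 j  0  0  0  0  0  0  0  0  1  1
 o  0  0  0  0  0  0  0  0  1  1
 f  0  0  0  0  0  0  0  0  1  1
 p  0  0  0  0  0  0  0  1  1  1

1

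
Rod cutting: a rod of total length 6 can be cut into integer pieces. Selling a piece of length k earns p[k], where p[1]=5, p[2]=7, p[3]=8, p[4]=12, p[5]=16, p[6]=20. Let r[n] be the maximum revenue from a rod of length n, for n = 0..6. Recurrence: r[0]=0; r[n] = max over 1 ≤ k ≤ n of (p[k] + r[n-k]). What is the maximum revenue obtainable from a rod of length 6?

   n    0    1    2    3    4    5    6
r[n]    0    5   10   15   20   25   30

30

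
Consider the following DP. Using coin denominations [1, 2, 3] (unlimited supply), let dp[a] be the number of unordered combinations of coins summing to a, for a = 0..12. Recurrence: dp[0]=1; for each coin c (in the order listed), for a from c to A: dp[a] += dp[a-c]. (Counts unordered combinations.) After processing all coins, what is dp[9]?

after  coin     0     1     2     3     4     5     6     7     8     9    10    11    12
          1     1     1     1     1     1     1     1     1     1     1     1     1     1
          2     1     1     2     2     3     3     4     4     5     5     6     6     7
          3     1     1     2     3     4     5     7     8    10    12    14    16    19

12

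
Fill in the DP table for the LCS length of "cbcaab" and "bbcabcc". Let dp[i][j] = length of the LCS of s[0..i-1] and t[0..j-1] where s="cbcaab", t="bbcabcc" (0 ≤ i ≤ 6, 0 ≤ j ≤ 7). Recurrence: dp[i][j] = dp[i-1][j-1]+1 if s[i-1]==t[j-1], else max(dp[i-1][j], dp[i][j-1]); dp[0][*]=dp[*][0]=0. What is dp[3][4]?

   ''  b  b  c  a  b  c  c
''  0  0  0  0  0  0  0  0
 c  0  0  0  1  1  1  1  1
 b  0  1  1  1  1  2  2  2
 c  0  1  1  2  2  2  3  3
 a  0  1  1  2  3  3  3  3
 a  0  1  1  2  3  3  3  3
 b  0  1  2  2  3  4  4  4

2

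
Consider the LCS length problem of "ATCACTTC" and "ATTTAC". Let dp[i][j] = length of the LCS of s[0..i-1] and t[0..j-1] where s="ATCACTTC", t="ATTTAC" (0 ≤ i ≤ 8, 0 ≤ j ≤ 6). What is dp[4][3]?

   ''  A  T  T  T  A  C
''  0  0  0  0  0  0  0
 A  0  1  1  1  1  1  1
 T  0  1  2  2  2  2  2
 C  0  1  2  2  2  2  3
 A  0  1  2  2  2  3  3
 C  0  1  2  2  2  3  4
 T  0  1  2  3  3  3  4
 T  0  1  2  3  4  4  4
 C  0  1  2  3  4  4  5

2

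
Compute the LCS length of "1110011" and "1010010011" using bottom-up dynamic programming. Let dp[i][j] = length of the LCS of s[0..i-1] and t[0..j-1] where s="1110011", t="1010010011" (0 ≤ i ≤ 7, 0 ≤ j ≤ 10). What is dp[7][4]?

   ''  1  0  1  0  0  1  0  0  1  1
''  0  0  0  0  0  0  0  0  0  0  0
 1  0  1  1  1  1  1  1  1  1  1  1
 1  0  1  1  2  2  2  2  2  2  2  2
 1  0  1  1  2  2  2  3  3  3  3  3
 0  0  1  2  2  3  3  3  4  4  4  4
 0  0  1  2  2  3  4  4  4  5  5  5
 1  0  1  2  3  3  4  5  5  5  6  6
 1  0  1  2  3  3  4  5  5  5  6  7

3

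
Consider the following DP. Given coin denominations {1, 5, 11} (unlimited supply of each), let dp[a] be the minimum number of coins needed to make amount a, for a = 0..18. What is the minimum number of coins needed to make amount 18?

4

 a  0  1  2  3  4  5  6  7  8  9 10 11 12 13 14 15 16 17 18
dp  0  1  2  3  4  1  2  3  4  5  2  1  2  3  4  3  2  3  4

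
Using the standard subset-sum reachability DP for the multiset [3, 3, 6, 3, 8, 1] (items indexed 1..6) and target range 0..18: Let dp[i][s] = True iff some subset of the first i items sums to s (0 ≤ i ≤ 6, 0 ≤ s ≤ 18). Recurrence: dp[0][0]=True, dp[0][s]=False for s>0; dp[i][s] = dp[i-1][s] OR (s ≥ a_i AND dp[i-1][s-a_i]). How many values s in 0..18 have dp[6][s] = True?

17

i\s   0   1   2   3   4   5   6   7   8   9  10  11  12  13  14  15  16  17  18
  0   T   F   F   F   F   F   F   F   F   F   F   F   F   F   F   F   F   F   F
  1   T   F   F   T   F   F   F   F   F   F   F   F   F   F   F   F   F   F   F
  2   T   F   F   T   F   F   T   F   F   F   F   F   F   F   F   F   F   F   F
  3   T   F   F   T   F   F   T   F   F   T   F   F   T   F   F   F   F   F   F
  4   T   F   F   T   F   F   T   F   F   T   F   F   T   F   F   T   F   F   F
  5   T   F   F   T   F   F   T   F   T   T   F   T   T   F   T   T   F   T   F
  6   T   T   F   T   T   F   T   T   T   T   T   T   T   T   T   T   T   T   T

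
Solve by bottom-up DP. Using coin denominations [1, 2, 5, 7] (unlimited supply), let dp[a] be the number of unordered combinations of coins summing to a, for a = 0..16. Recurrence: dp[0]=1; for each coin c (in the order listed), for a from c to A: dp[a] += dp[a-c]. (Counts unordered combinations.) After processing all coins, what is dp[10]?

12

after  coin     0     1     2     3     4     5     6     7     8     9    10    11    12    13    14    15    16
          1     1     1     1     1     1     1     1     1     1     1     1     1     1     1     1     1     1
          2     1     1     2     2     3     3     4     4     5     5     6     6     7     7     8     8     9
          5     1     1     2     2     3     4     5     6     7     8    10    11    13    14    16    18    20
          7     1     1     2     2     3     4     5     7     8    10    12    14    17    19    23    26    30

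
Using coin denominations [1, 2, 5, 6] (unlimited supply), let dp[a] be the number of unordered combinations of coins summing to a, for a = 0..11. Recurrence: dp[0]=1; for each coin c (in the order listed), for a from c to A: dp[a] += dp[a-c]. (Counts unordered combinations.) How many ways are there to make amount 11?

after  coin     0     1     2     3     4     5     6     7     8     9    10    11
          1     1     1     1     1     1     1     1     1     1     1     1     1
          2     1     1     2     2     3     3     4     4     5     5     6     6
          5     1     1     2     2     3     4     5     6     7     8    10    11
          6     1     1     2     2     3     4     6     7     9    10    13    15

15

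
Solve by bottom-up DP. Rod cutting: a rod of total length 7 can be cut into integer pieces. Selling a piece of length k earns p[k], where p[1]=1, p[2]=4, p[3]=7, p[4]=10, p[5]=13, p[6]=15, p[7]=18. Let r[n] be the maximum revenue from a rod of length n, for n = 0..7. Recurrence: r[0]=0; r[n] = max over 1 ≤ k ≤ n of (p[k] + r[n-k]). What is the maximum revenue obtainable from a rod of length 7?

18

   n    0    1    2    3    4    5    6    7
r[n]    0    1    4    7   10   13   15   18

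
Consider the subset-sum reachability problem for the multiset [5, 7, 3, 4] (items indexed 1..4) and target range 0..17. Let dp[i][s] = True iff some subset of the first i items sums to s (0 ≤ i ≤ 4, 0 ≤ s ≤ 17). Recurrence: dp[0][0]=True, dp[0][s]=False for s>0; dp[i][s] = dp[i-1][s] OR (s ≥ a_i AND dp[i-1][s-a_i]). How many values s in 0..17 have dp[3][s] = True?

i\s   0   1   2   3   4   5   6   7   8   9  10  11  12  13  14  15  16  17
  0   T   F   F   F   F   F   F   F   F   F   F   F   F   F   F   F   F   F
  1   T   F   F   F   F   T   F   F   F   F   F   F   F   F   F   F   F   F
  2   T   F   F   F   F   T   F   T   F   F   F   F   T   F   F   F   F   F
  3   T   F   F   T   F   T   F   T   T   F   T   F   T   F   F   T   F   F
  4   T   F   F   T   T   T   F   T   T   T   T   T   T   F   T   T   T   F

8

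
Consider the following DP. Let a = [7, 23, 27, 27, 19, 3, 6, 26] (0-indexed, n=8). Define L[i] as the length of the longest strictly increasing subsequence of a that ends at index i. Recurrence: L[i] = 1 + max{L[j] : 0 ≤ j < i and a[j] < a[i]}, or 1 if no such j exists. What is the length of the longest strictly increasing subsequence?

3

   i    0    1    2    3    4    5    6    7
a[i]    7   23   27   27   19    3    6   26
L[i]    1    2    3    3    2    1    2    3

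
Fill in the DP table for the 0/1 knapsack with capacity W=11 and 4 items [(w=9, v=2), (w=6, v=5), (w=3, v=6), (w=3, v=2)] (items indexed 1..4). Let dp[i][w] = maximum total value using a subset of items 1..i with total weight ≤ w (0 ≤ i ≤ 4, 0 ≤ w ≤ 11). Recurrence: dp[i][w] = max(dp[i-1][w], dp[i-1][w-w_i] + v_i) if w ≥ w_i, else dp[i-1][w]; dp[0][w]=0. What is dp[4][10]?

i\w   0   1   2   3   4   5   6   7   8   9  10  11
  0   0   0   0   0   0   0   0   0   0   0   0   0
  1   0   0   0   0   0   0   0   0   0   2   2   2
  2   0   0   0   0   0   0   5   5   5   5   5   5
  3   0   0   0   6   6   6   6   6   6  11  11  11
  4   0   0   0   6   6   6   8   8   8  11  11  11

11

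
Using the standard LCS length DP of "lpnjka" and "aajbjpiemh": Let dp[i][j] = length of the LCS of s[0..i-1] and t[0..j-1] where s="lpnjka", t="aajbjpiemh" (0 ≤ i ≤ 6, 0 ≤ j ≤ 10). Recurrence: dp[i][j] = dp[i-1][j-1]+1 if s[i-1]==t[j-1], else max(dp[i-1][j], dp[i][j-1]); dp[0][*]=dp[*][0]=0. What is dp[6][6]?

1

   ''  a  a  j  b  j  p  i  e  m  h
''  0  0  0  0  0  0  0  0  0  0  0
 l  0  0  0  0  0  0  0  0  0  0  0
 p  0  0  0  0  0  0  1  1  1  1  1
 n  0  0  0  0  0  0  1  1  1  1  1
 j  0  0  0  1  1  1  1  1  1  1  1
 k  0  0  0  1  1  1  1  1  1  1  1
 a  0  1  1  1  1  1  1  1  1  1  1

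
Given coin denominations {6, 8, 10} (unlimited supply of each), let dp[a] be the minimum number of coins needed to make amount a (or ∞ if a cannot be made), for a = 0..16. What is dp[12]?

 a  0  1  2  3  4  5  6  7  8  9 10 11 12 13 14 15 16
dp  0  -  -  -  -  -  1  -  1  -  1  -  2  -  2  -  2
(- denotes ∞ / unreachable)

2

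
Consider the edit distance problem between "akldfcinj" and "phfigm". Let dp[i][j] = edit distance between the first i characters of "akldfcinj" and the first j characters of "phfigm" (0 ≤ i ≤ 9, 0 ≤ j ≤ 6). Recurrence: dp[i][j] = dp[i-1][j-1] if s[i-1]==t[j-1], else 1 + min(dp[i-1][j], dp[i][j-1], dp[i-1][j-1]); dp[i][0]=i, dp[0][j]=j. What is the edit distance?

7

   ''  p  h  f  i  g  m
''  0  1  2  3  4  5  6
 a  1  1  2  3  4  5  6
 k  2  2  2  3  4  5  6
 l  3  3  3  3  4  5  6
 d  4  4  4  4  4  5  6
 f  5  5  5  4  5  5  6
 c  6  6  6  5  5  6  6
 i  7  7  7  6  5  6  7
 n  8  8  8  7  6  6  7
 j  9  9  9  8  7  7  7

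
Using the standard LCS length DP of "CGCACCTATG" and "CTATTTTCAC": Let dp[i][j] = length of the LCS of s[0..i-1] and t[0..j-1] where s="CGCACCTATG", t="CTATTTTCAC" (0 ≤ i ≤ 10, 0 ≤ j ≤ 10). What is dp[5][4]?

   ''  C  T  A  T  T  T  T  C  A  C
''  0  0  0  0  0  0  0  0  0  0  0
 C  0  1  1  1  1  1  1  1  1  1  1
 G  0  1  1  1  1  1  1  1  1  1  1
 C  0  1  1  1  1  1  1  1  2  2  2
 A  0  1  1  2  2  2  2  2  2  3  3
 C  0  1  1  2  2  2  2  2  3  3  4
 C  0  1  1  2  2  2  2  2  3  3  4
 T  0  1  2  2  3  3  3  3  3  3  4
 A  0  1  2  3  3  3  3  3  3  4  4
 T  0  1  2  3  4  4  4  4  4  4  4
 G  0  1  2  3  4  4  4  4  4  4  4

2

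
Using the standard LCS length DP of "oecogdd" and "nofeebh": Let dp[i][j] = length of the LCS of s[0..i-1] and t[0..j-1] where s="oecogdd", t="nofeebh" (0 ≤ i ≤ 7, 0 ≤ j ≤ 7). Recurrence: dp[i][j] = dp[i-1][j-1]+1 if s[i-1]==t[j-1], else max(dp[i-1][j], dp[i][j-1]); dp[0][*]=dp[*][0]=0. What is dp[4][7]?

2

   ''  n  o  f  e  e  b  h
''  0  0  0  0  0  0  0  0
 o  0  0  1  1  1  1  1  1
 e  0  0  1  1  2  2  2  2
 c  0  0  1  1  2  2  2  2
 o  0  0  1  1  2  2  2  2
 g  0  0  1  1  2  2  2  2
 d  0  0  1  1  2  2  2  2
 d  0  0  1  1  2  2  2  2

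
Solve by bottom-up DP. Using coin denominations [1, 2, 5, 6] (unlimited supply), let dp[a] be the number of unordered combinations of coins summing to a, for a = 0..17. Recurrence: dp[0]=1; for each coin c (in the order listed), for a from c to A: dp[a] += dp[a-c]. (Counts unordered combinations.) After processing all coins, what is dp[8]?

after  coin     0     1     2     3     4     5     6     7     8     9    10    11    12    13    14    15    16    17
          1     1     1     1     1     1     1     1     1     1     1     1     1     1     1     1     1     1     1
          2     1     1     2     2     3     3     4     4     5     5     6     6     7     7     8     8     9     9
          5     1     1     2     2     3     4     5     6     7     8    10    11    13    14    16    18    20    22
          6     1     1     2     2     3     4     6     7     9    10    13    15    19    21    25    28    33    37

9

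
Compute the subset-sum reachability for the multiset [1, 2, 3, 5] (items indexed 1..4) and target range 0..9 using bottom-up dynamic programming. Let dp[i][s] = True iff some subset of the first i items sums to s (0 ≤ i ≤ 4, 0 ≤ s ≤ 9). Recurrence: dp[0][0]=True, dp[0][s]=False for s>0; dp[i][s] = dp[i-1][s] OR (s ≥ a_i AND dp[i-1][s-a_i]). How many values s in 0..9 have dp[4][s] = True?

10

i\s   0   1   2   3   4   5   6   7   8   9
  0   T   F   F   F   F   F   F   F   F   F
  1   T   T   F   F   F   F   F   F   F   F
  2   T   T   T   T   F   F   F   F   F   F
  3   T   T   T   T   T   T   T   F   F   F
  4   T   T   T   T   T   T   T   T   T   T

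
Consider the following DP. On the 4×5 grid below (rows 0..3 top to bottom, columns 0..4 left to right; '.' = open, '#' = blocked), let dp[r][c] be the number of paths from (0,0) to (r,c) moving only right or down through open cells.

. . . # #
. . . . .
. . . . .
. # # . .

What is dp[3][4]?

21

r\c   0   1   2   3   4
  0   1   1   1   0   0
  1   1   2   3   3   3
  2   1   3   6   9  12
  3   1   0   0   9  21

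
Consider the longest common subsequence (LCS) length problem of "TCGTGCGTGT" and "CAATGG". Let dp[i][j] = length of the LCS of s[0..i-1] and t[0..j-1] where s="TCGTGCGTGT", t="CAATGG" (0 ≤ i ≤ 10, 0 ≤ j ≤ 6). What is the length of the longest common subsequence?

   ''  C  A  A  T  G  G
''  0  0  0  0  0  0  0
 T  0  0  0  0  1  1  1
 C  0  1  1  1  1  1  1
 G  0  1  1  1  1  2  2
 T  0  1  1  1  2  2  2
 G  0  1  1  1  2  3  3
 C  0  1  1  1  2  3  3
 G  0  1  1  1  2  3  4
 T  0  1  1  1  2  3  4
 G  0  1  1  1  2  3  4
 T  0  1  1  1  2  3  4

4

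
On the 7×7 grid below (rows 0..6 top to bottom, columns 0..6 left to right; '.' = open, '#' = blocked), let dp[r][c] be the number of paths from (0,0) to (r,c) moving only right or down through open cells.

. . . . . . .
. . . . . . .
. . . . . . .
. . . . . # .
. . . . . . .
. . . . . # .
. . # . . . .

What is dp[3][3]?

r\c   0   1   2   3   4   5   6
  0   1   1   1   1   1   1   1
  1   1   2   3   4   5   6   7
  2   1   3   6  10  15  21  28
  3   1   4  10  20  35   0  28
  4   1   5  15  35  70  70  98
  5   1   6  21  56 126   0  98
  6   1   7   0  56 182 182 280

20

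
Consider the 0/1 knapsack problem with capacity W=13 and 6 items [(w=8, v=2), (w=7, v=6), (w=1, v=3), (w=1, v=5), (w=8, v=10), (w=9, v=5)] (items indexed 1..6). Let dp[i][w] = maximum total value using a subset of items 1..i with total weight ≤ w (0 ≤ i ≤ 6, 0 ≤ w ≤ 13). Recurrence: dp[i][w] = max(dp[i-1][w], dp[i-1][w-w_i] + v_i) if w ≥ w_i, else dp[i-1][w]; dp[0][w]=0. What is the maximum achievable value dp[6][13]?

i\w   0   1   2   3   4   5   6   7   8   9  10  11  12  13
  0   0   0   0   0   0   0   0   0   0   0   0   0   0   0
  1   0   0   0   0   0   0   0   0   2   2   2   2   2   2
  2   0   0   0   0   0   0   0   6   6   6   6   6   6   6
  3   0   3   3   3   3   3   3   6   9   9   9   9   9   9
  4   0   5   8   8   8   8   8   8  11  14  14  14  14  14
  5   0   5   8   8   8   8   8   8  11  15  18  18  18  18
  6   0   5   8   8   8   8   8   8  11  15  18  18  18  18

18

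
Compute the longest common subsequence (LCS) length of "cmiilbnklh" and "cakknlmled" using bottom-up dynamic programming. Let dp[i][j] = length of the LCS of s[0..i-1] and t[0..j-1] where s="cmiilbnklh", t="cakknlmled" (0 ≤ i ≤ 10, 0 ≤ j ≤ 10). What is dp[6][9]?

3

   ''  c  a  k  k  n  l  m  l  e  d
''  0  0  0  0  0  0  0  0  0  0  0
 c  0  1  1  1  1  1  1  1  1  1  1
 m  0  1  1  1  1  1  1  2  2  2  2
 i  0  1  1  1  1  1  1  2  2  2  2
 i  0  1  1  1  1  1  1  2  2  2  2
 l  0  1  1  1  1  1  2  2  3  3  3
 b  0  1  1  1  1  1  2  2  3  3  3
 n  0  1  1  1  1  2  2  2  3  3  3
 k  0  1  1  2  2  2  2  2  3  3  3
 l  0  1  1  2  2  2  3  3  3  3  3
 h  0  1  1  2  2  2  3  3  3  3  3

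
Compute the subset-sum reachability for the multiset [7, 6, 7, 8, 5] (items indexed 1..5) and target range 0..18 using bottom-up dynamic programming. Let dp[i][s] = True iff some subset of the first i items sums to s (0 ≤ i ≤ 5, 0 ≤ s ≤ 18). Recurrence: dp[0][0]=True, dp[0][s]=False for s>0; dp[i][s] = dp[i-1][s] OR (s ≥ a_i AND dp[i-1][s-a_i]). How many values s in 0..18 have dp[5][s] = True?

i\s   0   1   2   3   4   5   6   7   8   9  10  11  12  13  14  15  16  17  18
  0   T   F   F   F   F   F   F   F   F   F   F   F   F   F   F   F   F   F   F
  1   T   F   F   F   F   F   F   T   F   F   F   F   F   F   F   F   F   F   F
  2   T   F   F   F   F   F   T   T   F   F   F   F   F   T   F   F   F   F   F
  3   T   F   F   F   F   F   T   T   F   F   F   F   F   T   T   F   F   F   F
  4   T   F   F   F   F   F   T   T   T   F   F   F   F   T   T   T   F   F   F
  5   T   F   F   F   F   T   T   T   T   F   F   T   T   T   T   T   F   F   T

11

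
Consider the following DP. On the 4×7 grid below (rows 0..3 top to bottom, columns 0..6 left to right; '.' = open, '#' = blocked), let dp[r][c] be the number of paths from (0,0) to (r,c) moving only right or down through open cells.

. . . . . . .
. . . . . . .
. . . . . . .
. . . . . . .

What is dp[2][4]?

r\c   0   1   2   3   4   5   6
  0   1   1   1   1   1   1   1
  1   1   2   3   4   5   6   7
  2   1   3   6  10  15  21  28
  3   1   4  10  20  35  56  84

15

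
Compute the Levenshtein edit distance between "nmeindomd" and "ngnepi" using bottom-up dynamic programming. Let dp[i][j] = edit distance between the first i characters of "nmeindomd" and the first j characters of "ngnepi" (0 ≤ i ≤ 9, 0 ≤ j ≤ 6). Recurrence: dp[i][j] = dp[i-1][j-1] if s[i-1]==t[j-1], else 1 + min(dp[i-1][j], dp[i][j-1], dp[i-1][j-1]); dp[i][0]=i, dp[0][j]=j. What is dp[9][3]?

   ''  n  g  n  e  p  i
''  0  1  2  3  4  5  6
 n  1  0  1  2  3  4  5
 m  2  1  1  2  3  4  5
 e  3  2  2  2  2  3  4
 i  4  3  3  3  3  3  3
 n  5  4  4  3  4  4  4
 d  6  5  5  4  4  5  5
 o  7  6  6  5  5  5  6
 m  8  7  7  6  6  6  6
 d  9  8  8  7  7  7  7

7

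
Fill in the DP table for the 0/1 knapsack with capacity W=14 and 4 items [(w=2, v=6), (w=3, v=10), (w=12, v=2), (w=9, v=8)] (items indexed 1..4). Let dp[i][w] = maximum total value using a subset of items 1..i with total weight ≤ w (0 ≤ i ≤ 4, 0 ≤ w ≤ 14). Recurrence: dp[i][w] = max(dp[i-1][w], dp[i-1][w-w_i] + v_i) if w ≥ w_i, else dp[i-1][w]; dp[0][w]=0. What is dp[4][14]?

i\w   0   1   2   3   4   5   6   7   8   9  10  11  12  13  14
  0   0   0   0   0   0   0   0   0   0   0   0   0   0   0   0
  1   0   0   6   6   6   6   6   6   6   6   6   6   6   6   6
  2   0   0   6  10  10  16  16  16  16  16  16  16  16  16  16
  3   0   0   6  10  10  16  16  16  16  16  16  16  16  16  16
  4   0   0   6  10  10  16  16  16  16  16  16  16  18  18  24

24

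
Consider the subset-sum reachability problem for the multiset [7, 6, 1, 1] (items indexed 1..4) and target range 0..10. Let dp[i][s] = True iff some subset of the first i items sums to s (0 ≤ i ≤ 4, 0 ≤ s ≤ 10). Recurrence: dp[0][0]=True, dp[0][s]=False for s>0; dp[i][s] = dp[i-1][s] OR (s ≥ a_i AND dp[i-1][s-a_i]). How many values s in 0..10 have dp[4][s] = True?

i\s   0   1   2   3   4   5   6   7   8   9  10
  0   T   F   F   F   F   F   F   F   F   F   F
  1   T   F   F   F   F   F   F   T   F   F   F
  2   T   F   F   F   F   F   T   T   F   F   F
  3   T   T   F   F   F   F   T   T   T   F   F
  4   T   T   T   F   F   F   T   T   T   T   F

7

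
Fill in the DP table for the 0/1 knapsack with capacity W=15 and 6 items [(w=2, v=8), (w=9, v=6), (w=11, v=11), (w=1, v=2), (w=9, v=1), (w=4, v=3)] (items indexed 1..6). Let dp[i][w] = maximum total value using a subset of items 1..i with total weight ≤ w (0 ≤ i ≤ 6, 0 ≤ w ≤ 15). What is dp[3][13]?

19

i\w   0   1   2   3   4   5   6   7   8   9  10  11  12  13  14  15
  0   0   0   0   0   0   0   0   0   0   0   0   0   0   0   0   0
  1   0   0   8   8   8   8   8   8   8   8   8   8   8   8   8   8
  2   0   0   8   8   8   8   8   8   8   8   8  14  14  14  14  14
  3   0   0   8   8   8   8   8   8   8   8   8  14  14  19  19  19
  4   0   2   8  10  10  10  10  10  10  10  10  14  16  19  21  21
  5   0   2   8  10  10  10  10  10  10  10  10  14  16  19  21  21
  6   0   2   8  10  10  10  11  13  13  13  13  14  16  19  21  21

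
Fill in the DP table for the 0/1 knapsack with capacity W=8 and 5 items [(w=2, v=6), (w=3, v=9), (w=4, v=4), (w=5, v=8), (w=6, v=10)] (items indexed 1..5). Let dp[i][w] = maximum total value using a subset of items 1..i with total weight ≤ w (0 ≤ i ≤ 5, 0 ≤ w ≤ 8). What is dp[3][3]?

9

i\w   0   1   2   3   4   5   6   7   8
  0   0   0   0   0   0   0   0   0   0
  1   0   0   6   6   6   6   6   6   6
  2   0   0   6   9   9  15  15  15  15
  3   0   0   6   9   9  15  15  15  15
  4   0   0   6   9   9  15  15  15  17
  5   0   0   6   9   9  15  15  15  17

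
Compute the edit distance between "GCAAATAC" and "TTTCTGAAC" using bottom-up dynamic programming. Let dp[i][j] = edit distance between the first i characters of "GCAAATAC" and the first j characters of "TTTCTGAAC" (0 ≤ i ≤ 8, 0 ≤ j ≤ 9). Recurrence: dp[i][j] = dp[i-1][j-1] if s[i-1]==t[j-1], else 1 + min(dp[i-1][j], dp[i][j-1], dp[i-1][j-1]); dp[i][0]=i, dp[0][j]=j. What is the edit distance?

   ''  T  T  T  C  T  G  A  A  C
''  0  1  2  3  4  5  6  7  8  9
 G  1  1  2  3  4  5  5  6  7  8
 C  2  2  2  3  3  4  5  6  7  7
 A  3  3  3  3  4  4  5  5  6  7
 A  4  4  4  4  4  5  5  5  5  6
 A  5  5  5  5  5  5  6  5  5  6
 T  6  5  5  5  6  5  6  6  6  6
 A  7  6  6  6  6  6  6  6  6  7
 C  8  7  7  7  6  7  7  7  7  6

6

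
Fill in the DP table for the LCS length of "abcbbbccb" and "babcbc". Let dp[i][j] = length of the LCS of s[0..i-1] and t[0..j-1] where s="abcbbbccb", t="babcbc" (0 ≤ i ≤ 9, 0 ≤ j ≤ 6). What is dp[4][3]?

   ''  b  a  b  c  b  c
''  0  0  0  0  0  0  0
 a  0  0  1  1  1  1  1
 b  0  1  1  2  2  2  2
 c  0  1  1  2  3  3  3
 b  0  1  1  2  3  4  4
 b  0  1  1  2  3  4  4
 b  0  1  1  2  3  4  4
 c  0  1  1  2  3  4  5
 c  0  1  1  2  3  4  5
 b  0  1  1  2  3  4  5

2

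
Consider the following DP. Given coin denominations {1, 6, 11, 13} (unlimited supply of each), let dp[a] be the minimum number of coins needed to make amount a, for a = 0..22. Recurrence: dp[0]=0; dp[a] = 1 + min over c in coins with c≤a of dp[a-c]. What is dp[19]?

2

 a  0  1  2  3  4  5  6  7  8  9 10 11 12 13 14 15 16 17 18 19 20 21 22
dp  0  1  2  3  4  5  1  2  3  4  5  1  2  1  2  3  4  2  3  2  3  4  2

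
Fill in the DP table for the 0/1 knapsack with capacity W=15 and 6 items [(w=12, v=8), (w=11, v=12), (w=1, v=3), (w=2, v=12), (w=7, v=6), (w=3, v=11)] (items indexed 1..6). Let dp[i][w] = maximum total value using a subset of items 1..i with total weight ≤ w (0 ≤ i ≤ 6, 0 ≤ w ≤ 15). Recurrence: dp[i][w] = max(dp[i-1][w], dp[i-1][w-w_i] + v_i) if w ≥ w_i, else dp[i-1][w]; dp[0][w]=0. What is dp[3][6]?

i\w   0   1   2   3   4   5   6   7   8   9  10  11  12  13  14  15
  0   0   0   0   0   0   0   0   0   0   0   0   0   0   0   0   0
  1   0   0   0   0   0   0   0   0   0   0   0   0   8   8   8   8
  2   0   0   0   0   0   0   0   0   0   0   0  12  12  12  12  12
  3   0   3   3   3   3   3   3   3   3   3   3  12  15  15  15  15
  4   0   3  12  15  15  15  15  15  15  15  15  15  15  24  27  27
  5   0   3  12  15  15  15  15  15  15  18  21  21  21  24  27  27
  6   0   3  12  15  15  23  26  26  26  26  26  26  29  32  32  32

3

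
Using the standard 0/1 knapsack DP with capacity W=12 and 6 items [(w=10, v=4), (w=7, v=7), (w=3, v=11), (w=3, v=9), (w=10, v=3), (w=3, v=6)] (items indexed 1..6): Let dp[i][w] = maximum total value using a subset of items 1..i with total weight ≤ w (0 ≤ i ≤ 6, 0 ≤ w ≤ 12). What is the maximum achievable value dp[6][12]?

26

i\w   0   1   2   3   4   5   6   7   8   9  10  11  12
  0   0   0   0   0   0   0   0   0   0   0   0   0   0
  1   0   0   0   0   0   0   0   0   0   0   4   4   4
  2   0   0   0   0   0   0   0   7   7   7   7   7   7
  3   0   0   0  11  11  11  11  11  11  11  18  18  18
  4   0   0   0  11  11  11  20  20  20  20  20  20  20
  5   0   0   0  11  11  11  20  20  20  20  20  20  20
  6   0   0   0  11  11  11  20  20  20  26  26  26  26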